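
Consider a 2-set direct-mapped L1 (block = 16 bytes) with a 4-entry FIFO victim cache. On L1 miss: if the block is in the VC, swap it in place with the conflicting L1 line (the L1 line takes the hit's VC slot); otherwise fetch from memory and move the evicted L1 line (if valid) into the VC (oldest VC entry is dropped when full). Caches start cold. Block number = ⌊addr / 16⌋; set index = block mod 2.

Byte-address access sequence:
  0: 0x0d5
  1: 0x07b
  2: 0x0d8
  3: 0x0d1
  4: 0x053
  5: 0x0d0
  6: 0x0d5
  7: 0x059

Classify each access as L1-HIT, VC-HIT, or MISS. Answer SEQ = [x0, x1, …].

SEQ = [MISS, MISS, VC-HIT, L1-HIT, MISS, VC-HIT, L1-HIT, VC-HIT]

0: 0xd5 (blk 13, set 1) → MISS  vc=[]
1: 0x7b (blk 7, set 1) → MISS  vc=[13]
2: 0xd8 (blk 13, set 1) → VC-HIT  vc=[7]
3: 0xd1 (blk 13, set 1) → L1-HIT  vc=[7]
4: 0x53 (blk 5, set 1) → MISS  vc=[7, 13]
5: 0xd0 (blk 13, set 1) → VC-HIT  vc=[7, 5]
6: 0xd5 (blk 13, set 1) → L1-HIT  vc=[7, 5]
7: 0x59 (blk 5, set 1) → VC-HIT  vc=[7, 13]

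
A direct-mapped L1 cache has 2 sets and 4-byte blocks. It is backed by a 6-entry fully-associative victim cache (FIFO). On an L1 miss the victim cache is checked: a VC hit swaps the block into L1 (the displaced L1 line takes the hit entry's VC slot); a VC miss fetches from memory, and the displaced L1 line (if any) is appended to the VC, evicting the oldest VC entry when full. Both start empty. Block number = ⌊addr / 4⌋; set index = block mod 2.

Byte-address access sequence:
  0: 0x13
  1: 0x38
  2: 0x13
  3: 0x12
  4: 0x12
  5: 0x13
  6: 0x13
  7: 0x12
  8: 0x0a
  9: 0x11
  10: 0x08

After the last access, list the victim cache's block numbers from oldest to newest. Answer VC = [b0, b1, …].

  [0] addr=0x13 blk=4 s=0: MISS | VC []
  [1] addr=0x38 blk=14 s=0: MISS | VC [4]
  [2] addr=0x13 blk=4 s=0: VC-HIT | VC [14]
  [3] addr=0x12 blk=4 s=0: L1-HIT | VC [14]
  [4] addr=0x12 blk=4 s=0: L1-HIT | VC [14]
  [5] addr=0x13 blk=4 s=0: L1-HIT | VC [14]
  [6] addr=0x13 blk=4 s=0: L1-HIT | VC [14]
  [7] addr=0x12 blk=4 s=0: L1-HIT | VC [14]
  [8] addr=0xa blk=2 s=0: MISS | VC [14, 4]
  [9] addr=0x11 blk=4 s=0: VC-HIT | VC [14, 2]
  [10] addr=0x8 blk=2 s=0: VC-HIT | VC [14, 4]

VC = [14, 4]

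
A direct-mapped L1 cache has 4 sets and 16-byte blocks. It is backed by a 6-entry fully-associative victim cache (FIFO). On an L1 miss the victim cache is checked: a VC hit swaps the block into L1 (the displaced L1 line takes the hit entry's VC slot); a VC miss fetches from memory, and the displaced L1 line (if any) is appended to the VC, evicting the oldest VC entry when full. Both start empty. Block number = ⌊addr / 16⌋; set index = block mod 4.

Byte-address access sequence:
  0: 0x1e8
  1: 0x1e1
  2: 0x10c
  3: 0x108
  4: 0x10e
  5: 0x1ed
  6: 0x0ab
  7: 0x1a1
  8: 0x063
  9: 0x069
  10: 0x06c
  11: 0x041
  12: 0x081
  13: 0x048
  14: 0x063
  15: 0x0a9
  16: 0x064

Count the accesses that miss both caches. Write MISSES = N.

  [0] addr=0x1e8 blk=30 s=2: MISS | VC []
  [1] addr=0x1e1 blk=30 s=2: L1-HIT | VC []
  [2] addr=0x10c blk=16 s=0: MISS | VC []
  [3] addr=0x108 blk=16 s=0: L1-HIT | VC []
  [4] addr=0x10e blk=16 s=0: L1-HIT | VC []
  [5] addr=0x1ed blk=30 s=2: L1-HIT | VC []
  [6] addr=0xab blk=10 s=2: MISS | VC [30]
  [7] addr=0x1a1 blk=26 s=2: MISS | VC [30, 10]
  [8] addr=0x63 blk=6 s=2: MISS | VC [30, 10, 26]
  [9] addr=0x69 blk=6 s=2: L1-HIT | VC [30, 10, 26]
  [10] addr=0x6c blk=6 s=2: L1-HIT | VC [30, 10, 26]
  [11] addr=0x41 blk=4 s=0: MISS | VC [30, 10, 26, 16]
  [12] addr=0x81 blk=8 s=0: MISS | VC [30, 10, 26, 16, 4]
  [13] addr=0x48 blk=4 s=0: VC-HIT | VC [30, 10, 26, 16, 8]
  [14] addr=0x63 blk=6 s=2: L1-HIT | VC [30, 10, 26, 16, 8]
  [15] addr=0xa9 blk=10 s=2: VC-HIT | VC [30, 6, 26, 16, 8]
  [16] addr=0x64 blk=6 s=2: VC-HIT | VC [30, 10, 26, 16, 8]

MISSES = 7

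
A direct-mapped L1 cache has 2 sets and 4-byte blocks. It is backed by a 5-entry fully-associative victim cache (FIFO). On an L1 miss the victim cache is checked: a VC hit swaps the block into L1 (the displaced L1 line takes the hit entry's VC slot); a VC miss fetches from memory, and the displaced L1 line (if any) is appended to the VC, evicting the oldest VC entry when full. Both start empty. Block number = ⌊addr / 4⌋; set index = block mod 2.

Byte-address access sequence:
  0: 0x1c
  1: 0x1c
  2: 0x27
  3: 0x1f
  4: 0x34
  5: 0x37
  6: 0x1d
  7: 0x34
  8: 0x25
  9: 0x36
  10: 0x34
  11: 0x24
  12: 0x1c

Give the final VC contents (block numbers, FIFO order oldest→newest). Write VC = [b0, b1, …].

#0 0x1c→b7/s1 MISS; vc=[]
#1 0x1c→b7/s1 L1-HIT; vc=[]
#2 0x27→b9/s1 MISS; vc=[7]
#3 0x1f→b7/s1 VC-HIT; vc=[9]
#4 0x34→b13/s1 MISS; vc=[9,7]
#5 0x37→b13/s1 L1-HIT; vc=[9,7]
#6 0x1d→b7/s1 VC-HIT; vc=[9,13]
#7 0x34→b13/s1 VC-HIT; vc=[9,7]
#8 0x25→b9/s1 VC-HIT; vc=[13,7]
#9 0x36→b13/s1 VC-HIT; vc=[9,7]
#10 0x34→b13/s1 L1-HIT; vc=[9,7]
#11 0x24→b9/s1 VC-HIT; vc=[13,7]
#12 0x1c→b7/s1 VC-HIT; vc=[13,9]

VC = [13, 9]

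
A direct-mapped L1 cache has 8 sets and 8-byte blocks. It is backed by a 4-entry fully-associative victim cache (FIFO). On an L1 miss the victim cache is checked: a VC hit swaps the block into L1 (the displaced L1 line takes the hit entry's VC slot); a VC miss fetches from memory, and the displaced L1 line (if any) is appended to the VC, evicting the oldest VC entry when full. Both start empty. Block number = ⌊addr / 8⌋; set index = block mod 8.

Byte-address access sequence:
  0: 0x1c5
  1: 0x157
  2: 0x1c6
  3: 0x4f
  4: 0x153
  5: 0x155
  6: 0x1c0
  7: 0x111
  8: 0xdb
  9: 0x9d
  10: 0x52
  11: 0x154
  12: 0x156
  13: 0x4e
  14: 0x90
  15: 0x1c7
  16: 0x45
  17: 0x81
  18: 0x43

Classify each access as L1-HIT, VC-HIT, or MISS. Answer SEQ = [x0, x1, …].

SEQ = [MISS, MISS, L1-HIT, MISS, L1-HIT, L1-HIT, L1-HIT, MISS, MISS, MISS, MISS, VC-HIT, L1-HIT, L1-HIT, MISS, L1-HIT, MISS, MISS, VC-HIT]

#0 0x1c5→b56/s0 MISS; vc=[]
#1 0x157→b42/s2 MISS; vc=[]
#2 0x1c6→b56/s0 L1-HIT; vc=[]
#3 0x4f→b9/s1 MISS; vc=[]
#4 0x153→b42/s2 L1-HIT; vc=[]
#5 0x155→b42/s2 L1-HIT; vc=[]
#6 0x1c0→b56/s0 L1-HIT; vc=[]
#7 0x111→b34/s2 MISS; vc=[42]
#8 0xdb→b27/s3 MISS; vc=[42]
#9 0x9d→b19/s3 MISS; vc=[42,27]
#10 0x52→b10/s2 MISS; vc=[42,27,34]
#11 0x154→b42/s2 VC-HIT; vc=[10,27,34]
#12 0x156→b42/s2 L1-HIT; vc=[10,27,34]
#13 0x4e→b9/s1 L1-HIT; vc=[10,27,34]
#14 0x90→b18/s2 MISS; vc=[10,27,34,42]
#15 0x1c7→b56/s0 L1-HIT; vc=[10,27,34,42]
#16 0x45→b8/s0 MISS; vc=[27,34,42,56]
#17 0x81→b16/s0 MISS; vc=[34,42,56,8]
#18 0x43→b8/s0 VC-HIT; vc=[34,42,56,16]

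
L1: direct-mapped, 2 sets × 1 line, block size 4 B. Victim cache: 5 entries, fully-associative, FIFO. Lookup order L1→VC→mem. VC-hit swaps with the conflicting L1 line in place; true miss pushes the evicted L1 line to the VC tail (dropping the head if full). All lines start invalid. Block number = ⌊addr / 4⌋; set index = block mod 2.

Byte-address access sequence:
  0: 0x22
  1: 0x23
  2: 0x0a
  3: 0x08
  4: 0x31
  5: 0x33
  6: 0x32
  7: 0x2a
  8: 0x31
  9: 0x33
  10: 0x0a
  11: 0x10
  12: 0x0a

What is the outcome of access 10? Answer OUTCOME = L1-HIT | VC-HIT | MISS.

0: 0x22 (blk 8, set 0) → MISS  vc=[]
1: 0x23 (blk 8, set 0) → L1-HIT  vc=[]
2: 0xa (blk 2, set 0) → MISS  vc=[8]
3: 0x8 (blk 2, set 0) → L1-HIT  vc=[8]
4: 0x31 (blk 12, set 0) → MISS  vc=[8, 2]
5: 0x33 (blk 12, set 0) → L1-HIT  vc=[8, 2]
6: 0x32 (blk 12, set 0) → L1-HIT  vc=[8, 2]
7: 0x2a (blk 10, set 0) → MISS  vc=[8, 2, 12]
8: 0x31 (blk 12, set 0) → VC-HIT  vc=[8, 2, 10]
9: 0x33 (blk 12, set 0) → L1-HIT  vc=[8, 2, 10]
10: 0xa (blk 2, set 0) → VC-HIT  vc=[8, 12, 10]
11: 0x10 (blk 4, set 0) → MISS  vc=[8, 12, 10, 2]
12: 0xa (blk 2, set 0) → VC-HIT  vc=[8, 12, 10, 4]

OUTCOME = VC-HIT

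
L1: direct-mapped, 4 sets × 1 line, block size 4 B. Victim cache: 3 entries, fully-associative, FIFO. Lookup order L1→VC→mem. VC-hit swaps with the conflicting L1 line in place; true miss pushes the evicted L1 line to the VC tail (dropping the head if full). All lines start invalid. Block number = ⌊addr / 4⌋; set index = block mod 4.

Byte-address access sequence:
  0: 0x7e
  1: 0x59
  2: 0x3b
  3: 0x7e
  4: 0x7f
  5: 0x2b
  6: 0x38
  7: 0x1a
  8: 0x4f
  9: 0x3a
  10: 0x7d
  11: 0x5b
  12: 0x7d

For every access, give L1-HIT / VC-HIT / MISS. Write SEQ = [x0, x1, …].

  [0] addr=0x7e blk=31 s=3: MISS | VC []
  [1] addr=0x59 blk=22 s=2: MISS | VC []
  [2] addr=0x3b blk=14 s=2: MISS | VC [22]
  [3] addr=0x7e blk=31 s=3: L1-HIT | VC [22]
  [4] addr=0x7f blk=31 s=3: L1-HIT | VC [22]
  [5] addr=0x2b blk=10 s=2: MISS | VC [22, 14]
  [6] addr=0x38 blk=14 s=2: VC-HIT | VC [22, 10]
  [7] addr=0x1a blk=6 s=2: MISS | VC [22, 10, 14]
  [8] addr=0x4f blk=19 s=3: MISS | VC [10, 14, 31]
  [9] addr=0x3a blk=14 s=2: VC-HIT | VC [10, 6, 31]
  [10] addr=0x7d blk=31 s=3: VC-HIT | VC [10, 6, 19]
  [11] addr=0x5b blk=22 s=2: MISS | VC [6, 19, 14]
  [12] addr=0x7d blk=31 s=3: L1-HIT | VC [6, 19, 14]

SEQ = [MISS, MISS, MISS, L1-HIT, L1-HIT, MISS, VC-HIT, MISS, MISS, VC-HIT, VC-HIT, MISS, L1-HIT]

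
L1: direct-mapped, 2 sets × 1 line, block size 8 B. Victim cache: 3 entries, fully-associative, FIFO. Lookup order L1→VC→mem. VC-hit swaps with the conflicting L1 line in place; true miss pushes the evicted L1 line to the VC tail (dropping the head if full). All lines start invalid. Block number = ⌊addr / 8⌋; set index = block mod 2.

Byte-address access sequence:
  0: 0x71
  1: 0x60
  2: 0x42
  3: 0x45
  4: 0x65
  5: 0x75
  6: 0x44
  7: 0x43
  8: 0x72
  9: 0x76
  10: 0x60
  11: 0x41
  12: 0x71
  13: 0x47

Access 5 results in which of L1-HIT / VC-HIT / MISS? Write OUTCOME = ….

OUTCOME = VC-HIT

  [0] addr=0x71 blk=14 s=0: MISS | VC []
  [1] addr=0x60 blk=12 s=0: MISS | VC [14]
  [2] addr=0x42 blk=8 s=0: MISS | VC [14, 12]
  [3] addr=0x45 blk=8 s=0: L1-HIT | VC [14, 12]
  [4] addr=0x65 blk=12 s=0: VC-HIT | VC [14, 8]
  [5] addr=0x75 blk=14 s=0: VC-HIT | VC [12, 8]
  [6] addr=0x44 blk=8 s=0: VC-HIT | VC [12, 14]
  [7] addr=0x43 blk=8 s=0: L1-HIT | VC [12, 14]
  [8] addr=0x72 blk=14 s=0: VC-HIT | VC [12, 8]
  [9] addr=0x76 blk=14 s=0: L1-HIT | VC [12, 8]
  [10] addr=0x60 blk=12 s=0: VC-HIT | VC [14, 8]
  [11] addr=0x41 blk=8 s=0: VC-HIT | VC [14, 12]
  [12] addr=0x71 blk=14 s=0: VC-HIT | VC [8, 12]
  [13] addr=0x47 blk=8 s=0: VC-HIT | VC [14, 12]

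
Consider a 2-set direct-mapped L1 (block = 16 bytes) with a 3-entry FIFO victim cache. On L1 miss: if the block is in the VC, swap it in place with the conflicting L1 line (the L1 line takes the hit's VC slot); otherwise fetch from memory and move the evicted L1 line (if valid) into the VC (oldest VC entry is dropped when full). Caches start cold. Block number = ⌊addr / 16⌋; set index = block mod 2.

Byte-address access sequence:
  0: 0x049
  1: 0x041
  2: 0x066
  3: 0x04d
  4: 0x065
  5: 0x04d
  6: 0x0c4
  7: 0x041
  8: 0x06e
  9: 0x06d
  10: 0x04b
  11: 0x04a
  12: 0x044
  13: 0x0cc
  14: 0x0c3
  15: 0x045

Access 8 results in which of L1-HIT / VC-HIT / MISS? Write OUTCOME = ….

OUTCOME = VC-HIT

  [0] addr=0x49 blk=4 s=0: MISS | VC []
  [1] addr=0x41 blk=4 s=0: L1-HIT | VC []
  [2] addr=0x66 blk=6 s=0: MISS | VC [4]
  [3] addr=0x4d blk=4 s=0: VC-HIT | VC [6]
  [4] addr=0x65 blk=6 s=0: VC-HIT | VC [4]
  [5] addr=0x4d blk=4 s=0: VC-HIT | VC [6]
  [6] addr=0xc4 blk=12 s=0: MISS | VC [6, 4]
  [7] addr=0x41 blk=4 s=0: VC-HIT | VC [6, 12]
  [8] addr=0x6e blk=6 s=0: VC-HIT | VC [4, 12]
  [9] addr=0x6d blk=6 s=0: L1-HIT | VC [4, 12]
  [10] addr=0x4b blk=4 s=0: VC-HIT | VC [6, 12]
  [11] addr=0x4a blk=4 s=0: L1-HIT | VC [6, 12]
  [12] addr=0x44 blk=4 s=0: L1-HIT | VC [6, 12]
  [13] addr=0xcc blk=12 s=0: VC-HIT | VC [6, 4]
  [14] addr=0xc3 blk=12 s=0: L1-HIT | VC [6, 4]
  [15] addr=0x45 blk=4 s=0: VC-HIT | VC [6, 12]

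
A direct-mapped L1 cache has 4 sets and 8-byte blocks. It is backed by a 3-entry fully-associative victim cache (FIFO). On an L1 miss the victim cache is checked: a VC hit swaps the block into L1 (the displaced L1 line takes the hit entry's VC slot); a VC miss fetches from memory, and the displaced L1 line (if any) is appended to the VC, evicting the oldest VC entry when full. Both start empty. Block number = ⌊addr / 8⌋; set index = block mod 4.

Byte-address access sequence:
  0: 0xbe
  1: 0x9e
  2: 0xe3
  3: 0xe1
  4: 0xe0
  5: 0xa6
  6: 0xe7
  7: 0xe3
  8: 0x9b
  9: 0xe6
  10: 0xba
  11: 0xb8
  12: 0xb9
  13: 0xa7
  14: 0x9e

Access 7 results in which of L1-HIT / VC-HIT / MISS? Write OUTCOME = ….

#0 0xbe→b23/s3 MISS; vc=[]
#1 0x9e→b19/s3 MISS; vc=[23]
#2 0xe3→b28/s0 MISS; vc=[23]
#3 0xe1→b28/s0 L1-HIT; vc=[23]
#4 0xe0→b28/s0 L1-HIT; vc=[23]
#5 0xa6→b20/s0 MISS; vc=[23,28]
#6 0xe7→b28/s0 VC-HIT; vc=[23,20]
#7 0xe3→b28/s0 L1-HIT; vc=[23,20]
#8 0x9b→b19/s3 L1-HIT; vc=[23,20]
#9 0xe6→b28/s0 L1-HIT; vc=[23,20]
#10 0xba→b23/s3 VC-HIT; vc=[19,20]
#11 0xb8→b23/s3 L1-HIT; vc=[19,20]
#12 0xb9→b23/s3 L1-HIT; vc=[19,20]
#13 0xa7→b20/s0 VC-HIT; vc=[19,28]
#14 0x9e→b19/s3 VC-HIT; vc=[23,28]

OUTCOME = L1-HIT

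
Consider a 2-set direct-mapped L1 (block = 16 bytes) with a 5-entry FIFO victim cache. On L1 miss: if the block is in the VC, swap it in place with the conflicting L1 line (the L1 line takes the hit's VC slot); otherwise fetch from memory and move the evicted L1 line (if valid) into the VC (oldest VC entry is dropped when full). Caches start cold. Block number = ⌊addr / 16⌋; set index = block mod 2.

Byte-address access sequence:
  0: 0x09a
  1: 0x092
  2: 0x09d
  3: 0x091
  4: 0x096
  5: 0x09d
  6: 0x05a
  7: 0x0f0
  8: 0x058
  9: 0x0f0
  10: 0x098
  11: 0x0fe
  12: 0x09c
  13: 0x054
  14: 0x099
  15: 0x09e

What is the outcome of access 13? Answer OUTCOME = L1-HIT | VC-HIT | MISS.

#0 0x9a→b9/s1 MISS; vc=[]
#1 0x92→b9/s1 L1-HIT; vc=[]
#2 0x9d→b9/s1 L1-HIT; vc=[]
#3 0x91→b9/s1 L1-HIT; vc=[]
#4 0x96→b9/s1 L1-HIT; vc=[]
#5 0x9d→b9/s1 L1-HIT; vc=[]
#6 0x5a→b5/s1 MISS; vc=[9]
#7 0xf0→b15/s1 MISS; vc=[9,5]
#8 0x58→b5/s1 VC-HIT; vc=[9,15]
#9 0xf0→b15/s1 VC-HIT; vc=[9,5]
#10 0x98→b9/s1 VC-HIT; vc=[15,5]
#11 0xfe→b15/s1 VC-HIT; vc=[9,5]
#12 0x9c→b9/s1 VC-HIT; vc=[15,5]
#13 0x54→b5/s1 VC-HIT; vc=[15,9]
#14 0x99→b9/s1 VC-HIT; vc=[15,5]
#15 0x9e→b9/s1 L1-HIT; vc=[15,5]

OUTCOME = VC-HIT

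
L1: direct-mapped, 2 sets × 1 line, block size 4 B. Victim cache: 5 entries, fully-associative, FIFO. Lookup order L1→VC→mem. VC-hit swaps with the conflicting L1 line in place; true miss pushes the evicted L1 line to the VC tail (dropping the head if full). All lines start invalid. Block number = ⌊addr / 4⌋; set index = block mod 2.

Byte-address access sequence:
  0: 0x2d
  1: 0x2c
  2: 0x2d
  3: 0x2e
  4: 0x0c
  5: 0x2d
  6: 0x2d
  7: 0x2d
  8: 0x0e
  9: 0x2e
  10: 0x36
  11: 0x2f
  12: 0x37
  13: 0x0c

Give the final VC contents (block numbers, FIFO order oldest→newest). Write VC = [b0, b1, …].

  [0] addr=0x2d blk=11 s=1: MISS | VC []
  [1] addr=0x2c blk=11 s=1: L1-HIT | VC []
  [2] addr=0x2d blk=11 s=1: L1-HIT | VC []
  [3] addr=0x2e blk=11 s=1: L1-HIT | VC []
  [4] addr=0xc blk=3 s=1: MISS | VC [11]
  [5] addr=0x2d blk=11 s=1: VC-HIT | VC [3]
  [6] addr=0x2d blk=11 s=1: L1-HIT | VC [3]
  [7] addr=0x2d blk=11 s=1: L1-HIT | VC [3]
  [8] addr=0xe blk=3 s=1: VC-HIT | VC [11]
  [9] addr=0x2e blk=11 s=1: VC-HIT | VC [3]
  [10] addr=0x36 blk=13 s=1: MISS | VC [3, 11]
  [11] addr=0x2f blk=11 s=1: VC-HIT | VC [3, 13]
  [12] addr=0x37 blk=13 s=1: VC-HIT | VC [3, 11]
  [13] addr=0xc blk=3 s=1: VC-HIT | VC [13, 11]

VC = [13, 11]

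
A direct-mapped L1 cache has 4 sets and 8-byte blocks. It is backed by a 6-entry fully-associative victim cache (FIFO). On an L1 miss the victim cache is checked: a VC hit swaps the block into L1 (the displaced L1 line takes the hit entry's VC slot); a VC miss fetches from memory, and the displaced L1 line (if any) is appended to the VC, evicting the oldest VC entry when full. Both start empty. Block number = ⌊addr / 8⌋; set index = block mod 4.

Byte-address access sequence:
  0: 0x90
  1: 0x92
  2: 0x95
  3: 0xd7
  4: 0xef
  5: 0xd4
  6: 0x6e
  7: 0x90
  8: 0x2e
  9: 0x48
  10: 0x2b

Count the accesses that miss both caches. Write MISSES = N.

MISSES = 6

#0 0x90→b18/s2 MISS; vc=[]
#1 0x92→b18/s2 L1-HIT; vc=[]
#2 0x95→b18/s2 L1-HIT; vc=[]
#3 0xd7→b26/s2 MISS; vc=[18]
#4 0xef→b29/s1 MISS; vc=[18]
#5 0xd4→b26/s2 L1-HIT; vc=[18]
#6 0x6e→b13/s1 MISS; vc=[18,29]
#7 0x90→b18/s2 VC-HIT; vc=[26,29]
#8 0x2e→b5/s1 MISS; vc=[26,29,13]
#9 0x48→b9/s1 MISS; vc=[26,29,13,5]
#10 0x2b→b5/s1 VC-HIT; vc=[26,29,13,9]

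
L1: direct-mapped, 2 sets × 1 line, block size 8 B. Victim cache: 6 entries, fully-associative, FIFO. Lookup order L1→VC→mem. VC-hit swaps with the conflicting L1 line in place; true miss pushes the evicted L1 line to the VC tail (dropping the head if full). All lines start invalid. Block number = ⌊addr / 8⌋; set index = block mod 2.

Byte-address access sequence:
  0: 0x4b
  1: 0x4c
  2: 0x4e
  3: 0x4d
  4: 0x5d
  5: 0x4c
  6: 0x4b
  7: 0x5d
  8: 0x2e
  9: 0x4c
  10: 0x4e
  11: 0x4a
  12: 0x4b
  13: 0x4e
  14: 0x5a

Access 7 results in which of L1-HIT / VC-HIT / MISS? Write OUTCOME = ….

OUTCOME = VC-HIT

  [0] addr=0x4b blk=9 s=1: MISS | VC []
  [1] addr=0x4c blk=9 s=1: L1-HIT | VC []
  [2] addr=0x4e blk=9 s=1: L1-HIT | VC []
  [3] addr=0x4d blk=9 s=1: L1-HIT | VC []
  [4] addr=0x5d blk=11 s=1: MISS | VC [9]
  [5] addr=0x4c blk=9 s=1: VC-HIT | VC [11]
  [6] addr=0x4b blk=9 s=1: L1-HIT | VC [11]
  [7] addr=0x5d blk=11 s=1: VC-HIT | VC [9]
  [8] addr=0x2e blk=5 s=1: MISS | VC [9, 11]
  [9] addr=0x4c blk=9 s=1: VC-HIT | VC [5, 11]
  [10] addr=0x4e blk=9 s=1: L1-HIT | VC [5, 11]
  [11] addr=0x4a blk=9 s=1: L1-HIT | VC [5, 11]
  [12] addr=0x4b blk=9 s=1: L1-HIT | VC [5, 11]
  [13] addr=0x4e blk=9 s=1: L1-HIT | VC [5, 11]
  [14] addr=0x5a blk=11 s=1: VC-HIT | VC [5, 9]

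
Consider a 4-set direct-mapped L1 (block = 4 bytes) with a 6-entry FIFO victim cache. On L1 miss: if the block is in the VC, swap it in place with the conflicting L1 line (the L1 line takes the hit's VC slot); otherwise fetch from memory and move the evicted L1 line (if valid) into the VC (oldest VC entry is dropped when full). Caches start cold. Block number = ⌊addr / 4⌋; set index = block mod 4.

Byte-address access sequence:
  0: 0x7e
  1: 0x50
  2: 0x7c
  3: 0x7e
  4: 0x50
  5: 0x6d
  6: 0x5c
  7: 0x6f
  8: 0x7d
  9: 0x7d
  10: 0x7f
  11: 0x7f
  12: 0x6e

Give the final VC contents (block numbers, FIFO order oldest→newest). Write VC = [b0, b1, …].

VC = [31, 23]

  [0] addr=0x7e blk=31 s=3: MISS | VC []
  [1] addr=0x50 blk=20 s=0: MISS | VC []
  [2] addr=0x7c blk=31 s=3: L1-HIT | VC []
  [3] addr=0x7e blk=31 s=3: L1-HIT | VC []
  [4] addr=0x50 blk=20 s=0: L1-HIT | VC []
  [5] addr=0x6d blk=27 s=3: MISS | VC [31]
  [6] addr=0x5c blk=23 s=3: MISS | VC [31, 27]
  [7] addr=0x6f blk=27 s=3: VC-HIT | VC [31, 23]
  [8] addr=0x7d blk=31 s=3: VC-HIT | VC [27, 23]
  [9] addr=0x7d blk=31 s=3: L1-HIT | VC [27, 23]
  [10] addr=0x7f blk=31 s=3: L1-HIT | VC [27, 23]
  [11] addr=0x7f blk=31 s=3: L1-HIT | VC [27, 23]
  [12] addr=0x6e blk=27 s=3: VC-HIT | VC [31, 23]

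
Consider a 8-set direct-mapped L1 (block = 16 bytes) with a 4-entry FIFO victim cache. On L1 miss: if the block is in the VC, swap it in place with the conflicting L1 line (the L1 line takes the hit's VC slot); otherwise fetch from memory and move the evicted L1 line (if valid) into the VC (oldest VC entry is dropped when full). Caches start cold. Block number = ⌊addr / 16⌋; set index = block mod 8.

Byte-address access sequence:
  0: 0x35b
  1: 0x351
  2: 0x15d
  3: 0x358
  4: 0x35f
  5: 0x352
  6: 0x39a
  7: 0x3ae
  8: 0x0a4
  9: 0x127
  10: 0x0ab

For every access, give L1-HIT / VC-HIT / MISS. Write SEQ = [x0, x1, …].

0: 0x35b (blk 53, set 5) → MISS  vc=[]
1: 0x351 (blk 53, set 5) → L1-HIT  vc=[]
2: 0x15d (blk 21, set 5) → MISS  vc=[53]
3: 0x358 (blk 53, set 5) → VC-HIT  vc=[21]
4: 0x35f (blk 53, set 5) → L1-HIT  vc=[21]
5: 0x352 (blk 53, set 5) → L1-HIT  vc=[21]
6: 0x39a (blk 57, set 1) → MISS  vc=[21]
7: 0x3ae (blk 58, set 2) → MISS  vc=[21]
8: 0xa4 (blk 10, set 2) → MISS  vc=[21, 58]
9: 0x127 (blk 18, set 2) → MISS  vc=[21, 58, 10]
10: 0xab (blk 10, set 2) → VC-HIT  vc=[21, 58, 18]

SEQ = [MISS, L1-HIT, MISS, VC-HIT, L1-HIT, L1-HIT, MISS, MISS, MISS, MISS, VC-HIT]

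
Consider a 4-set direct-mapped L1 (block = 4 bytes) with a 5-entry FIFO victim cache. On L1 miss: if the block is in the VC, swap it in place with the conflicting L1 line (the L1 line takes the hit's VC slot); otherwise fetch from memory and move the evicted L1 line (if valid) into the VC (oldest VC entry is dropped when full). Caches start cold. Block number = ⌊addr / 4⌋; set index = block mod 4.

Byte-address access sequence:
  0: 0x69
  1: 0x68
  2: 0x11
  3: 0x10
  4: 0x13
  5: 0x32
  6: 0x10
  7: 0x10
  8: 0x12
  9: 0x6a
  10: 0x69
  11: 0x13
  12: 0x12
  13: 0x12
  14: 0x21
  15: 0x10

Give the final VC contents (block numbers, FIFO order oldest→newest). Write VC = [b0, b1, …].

VC = [12, 8]

#0 0x69→b26/s2 MISS; vc=[]
#1 0x68→b26/s2 L1-HIT; vc=[]
#2 0x11→b4/s0 MISS; vc=[]
#3 0x10→b4/s0 L1-HIT; vc=[]
#4 0x13→b4/s0 L1-HIT; vc=[]
#5 0x32→b12/s0 MISS; vc=[4]
#6 0x10→b4/s0 VC-HIT; vc=[12]
#7 0x10→b4/s0 L1-HIT; vc=[12]
#8 0x12→b4/s0 L1-HIT; vc=[12]
#9 0x6a→b26/s2 L1-HIT; vc=[12]
#10 0x69→b26/s2 L1-HIT; vc=[12]
#11 0x13→b4/s0 L1-HIT; vc=[12]
#12 0x12→b4/s0 L1-HIT; vc=[12]
#13 0x12→b4/s0 L1-HIT; vc=[12]
#14 0x21→b8/s0 MISS; vc=[12,4]
#15 0x10→b4/s0 VC-HIT; vc=[12,8]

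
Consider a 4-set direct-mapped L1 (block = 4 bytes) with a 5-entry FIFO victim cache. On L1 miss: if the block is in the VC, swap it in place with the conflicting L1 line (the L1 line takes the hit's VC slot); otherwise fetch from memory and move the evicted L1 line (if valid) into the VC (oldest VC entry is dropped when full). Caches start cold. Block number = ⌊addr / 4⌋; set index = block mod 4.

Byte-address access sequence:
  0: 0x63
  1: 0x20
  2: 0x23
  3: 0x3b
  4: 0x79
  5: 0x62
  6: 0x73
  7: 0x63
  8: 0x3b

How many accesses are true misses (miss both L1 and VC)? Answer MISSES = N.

MISSES = 5

  [0] addr=0x63 blk=24 s=0: MISS | VC []
  [1] addr=0x20 blk=8 s=0: MISS | VC [24]
  [2] addr=0x23 blk=8 s=0: L1-HIT | VC [24]
  [3] addr=0x3b blk=14 s=2: MISS | VC [24]
  [4] addr=0x79 blk=30 s=2: MISS | VC [24, 14]
  [5] addr=0x62 blk=24 s=0: VC-HIT | VC [8, 14]
  [6] addr=0x73 blk=28 s=0: MISS | VC [8, 14, 24]
  [7] addr=0x63 blk=24 s=0: VC-HIT | VC [8, 14, 28]
  [8] addr=0x3b blk=14 s=2: VC-HIT | VC [8, 30, 28]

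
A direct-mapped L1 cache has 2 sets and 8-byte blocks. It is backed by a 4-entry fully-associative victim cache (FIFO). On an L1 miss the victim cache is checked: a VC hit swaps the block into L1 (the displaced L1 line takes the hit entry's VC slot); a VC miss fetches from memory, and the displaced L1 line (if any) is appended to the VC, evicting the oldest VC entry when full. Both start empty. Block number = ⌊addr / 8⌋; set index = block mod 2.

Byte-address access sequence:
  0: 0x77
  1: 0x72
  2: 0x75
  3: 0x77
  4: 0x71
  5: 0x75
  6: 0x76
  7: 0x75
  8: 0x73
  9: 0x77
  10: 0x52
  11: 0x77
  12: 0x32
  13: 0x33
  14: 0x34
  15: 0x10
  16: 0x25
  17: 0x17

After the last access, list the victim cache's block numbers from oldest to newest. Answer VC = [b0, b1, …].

0: 0x77 (blk 14, set 0) → MISS  vc=[]
1: 0x72 (blk 14, set 0) → L1-HIT  vc=[]
2: 0x75 (blk 14, set 0) → L1-HIT  vc=[]
3: 0x77 (blk 14, set 0) → L1-HIT  vc=[]
4: 0x71 (blk 14, set 0) → L1-HIT  vc=[]
5: 0x75 (blk 14, set 0) → L1-HIT  vc=[]
6: 0x76 (blk 14, set 0) → L1-HIT  vc=[]
7: 0x75 (blk 14, set 0) → L1-HIT  vc=[]
8: 0x73 (blk 14, set 0) → L1-HIT  vc=[]
9: 0x77 (blk 14, set 0) → L1-HIT  vc=[]
10: 0x52 (blk 10, set 0) → MISS  vc=[14]
11: 0x77 (blk 14, set 0) → VC-HIT  vc=[10]
12: 0x32 (blk 6, set 0) → MISS  vc=[10, 14]
13: 0x33 (blk 6, set 0) → L1-HIT  vc=[10, 14]
14: 0x34 (blk 6, set 0) → L1-HIT  vc=[10, 14]
15: 0x10 (blk 2, set 0) → MISS  vc=[10, 14, 6]
16: 0x25 (blk 4, set 0) → MISS  vc=[10, 14, 6, 2]
17: 0x17 (blk 2, set 0) → VC-HIT  vc=[10, 14, 6, 4]

VC = [10, 14, 6, 4]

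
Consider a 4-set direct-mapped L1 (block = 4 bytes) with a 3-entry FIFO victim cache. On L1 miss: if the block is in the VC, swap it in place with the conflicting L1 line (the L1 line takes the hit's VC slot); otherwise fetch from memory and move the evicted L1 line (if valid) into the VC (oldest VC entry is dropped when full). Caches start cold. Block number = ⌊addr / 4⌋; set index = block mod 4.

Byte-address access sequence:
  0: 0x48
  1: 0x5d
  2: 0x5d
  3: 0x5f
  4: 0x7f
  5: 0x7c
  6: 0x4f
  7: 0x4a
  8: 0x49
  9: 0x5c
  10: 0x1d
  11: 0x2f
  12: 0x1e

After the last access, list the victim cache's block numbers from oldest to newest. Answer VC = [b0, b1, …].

VC = [31, 23, 11]

#0 0x48→b18/s2 MISS; vc=[]
#1 0x5d→b23/s3 MISS; vc=[]
#2 0x5d→b23/s3 L1-HIT; vc=[]
#3 0x5f→b23/s3 L1-HIT; vc=[]
#4 0x7f→b31/s3 MISS; vc=[23]
#5 0x7c→b31/s3 L1-HIT; vc=[23]
#6 0x4f→b19/s3 MISS; vc=[23,31]
#7 0x4a→b18/s2 L1-HIT; vc=[23,31]
#8 0x49→b18/s2 L1-HIT; vc=[23,31]
#9 0x5c→b23/s3 VC-HIT; vc=[19,31]
#10 0x1d→b7/s3 MISS; vc=[19,31,23]
#11 0x2f→b11/s3 MISS; vc=[31,23,7]
#12 0x1e→b7/s3 VC-HIT; vc=[31,23,11]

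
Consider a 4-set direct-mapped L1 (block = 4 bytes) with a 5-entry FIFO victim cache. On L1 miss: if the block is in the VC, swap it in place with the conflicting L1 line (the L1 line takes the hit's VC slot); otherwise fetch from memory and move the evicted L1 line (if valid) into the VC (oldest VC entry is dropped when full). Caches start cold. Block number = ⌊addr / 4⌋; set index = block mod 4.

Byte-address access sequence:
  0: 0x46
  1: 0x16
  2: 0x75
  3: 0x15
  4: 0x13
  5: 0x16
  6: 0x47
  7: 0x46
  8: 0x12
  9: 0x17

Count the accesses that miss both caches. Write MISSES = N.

  [0] addr=0x46 blk=17 s=1: MISS | VC []
  [1] addr=0x16 blk=5 s=1: MISS | VC [17]
  [2] addr=0x75 blk=29 s=1: MISS | VC [17, 5]
  [3] addr=0x15 blk=5 s=1: VC-HIT | VC [17, 29]
  [4] addr=0x13 blk=4 s=0: MISS | VC [17, 29]
  [5] addr=0x16 blk=5 s=1: L1-HIT | VC [17, 29]
  [6] addr=0x47 blk=17 s=1: VC-HIT | VC [5, 29]
  [7] addr=0x46 blk=17 s=1: L1-HIT | VC [5, 29]
  [8] addr=0x12 blk=4 s=0: L1-HIT | VC [5, 29]
  [9] addr=0x17 blk=5 s=1: VC-HIT | VC [17, 29]

MISSES = 4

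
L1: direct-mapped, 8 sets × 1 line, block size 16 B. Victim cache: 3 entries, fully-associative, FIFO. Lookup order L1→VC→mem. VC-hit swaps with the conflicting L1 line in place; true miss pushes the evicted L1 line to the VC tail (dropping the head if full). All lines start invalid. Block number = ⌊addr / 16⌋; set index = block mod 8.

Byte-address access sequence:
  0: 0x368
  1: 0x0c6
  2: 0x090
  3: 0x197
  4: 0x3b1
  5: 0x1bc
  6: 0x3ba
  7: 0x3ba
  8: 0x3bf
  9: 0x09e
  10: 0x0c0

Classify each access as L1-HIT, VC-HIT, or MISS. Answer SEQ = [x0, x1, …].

SEQ = [MISS, MISS, MISS, MISS, MISS, MISS, VC-HIT, L1-HIT, L1-HIT, VC-HIT, L1-HIT]

#0 0x368→b54/s6 MISS; vc=[]
#1 0xc6→b12/s4 MISS; vc=[]
#2 0x90→b9/s1 MISS; vc=[]
#3 0x197→b25/s1 MISS; vc=[9]
#4 0x3b1→b59/s3 MISS; vc=[9]
#5 0x1bc→b27/s3 MISS; vc=[9,59]
#6 0x3ba→b59/s3 VC-HIT; vc=[9,27]
#7 0x3ba→b59/s3 L1-HIT; vc=[9,27]
#8 0x3bf→b59/s3 L1-HIT; vc=[9,27]
#9 0x9e→b9/s1 VC-HIT; vc=[25,27]
#10 0xc0→b12/s4 L1-HIT; vc=[25,27]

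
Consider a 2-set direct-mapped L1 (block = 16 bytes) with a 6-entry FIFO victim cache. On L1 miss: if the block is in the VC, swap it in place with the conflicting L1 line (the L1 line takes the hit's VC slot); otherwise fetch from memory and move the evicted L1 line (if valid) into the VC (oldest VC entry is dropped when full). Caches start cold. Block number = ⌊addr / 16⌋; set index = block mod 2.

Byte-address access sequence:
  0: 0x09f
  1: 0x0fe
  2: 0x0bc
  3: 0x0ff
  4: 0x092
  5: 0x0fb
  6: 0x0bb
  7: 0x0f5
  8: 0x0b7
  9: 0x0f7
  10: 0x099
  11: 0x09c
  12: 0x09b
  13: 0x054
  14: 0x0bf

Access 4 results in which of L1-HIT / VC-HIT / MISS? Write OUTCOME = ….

OUTCOME = VC-HIT

0: 0x9f (blk 9, set 1) → MISS  vc=[]
1: 0xfe (blk 15, set 1) → MISS  vc=[9]
2: 0xbc (blk 11, set 1) → MISS  vc=[9, 15]
3: 0xff (blk 15, set 1) → VC-HIT  vc=[9, 11]
4: 0x92 (blk 9, set 1) → VC-HIT  vc=[15, 11]
5: 0xfb (blk 15, set 1) → VC-HIT  vc=[9, 11]
6: 0xbb (blk 11, set 1) → VC-HIT  vc=[9, 15]
7: 0xf5 (blk 15, set 1) → VC-HIT  vc=[9, 11]
8: 0xb7 (blk 11, set 1) → VC-HIT  vc=[9, 15]
9: 0xf7 (blk 15, set 1) → VC-HIT  vc=[9, 11]
10: 0x99 (blk 9, set 1) → VC-HIT  vc=[15, 11]
11: 0x9c (blk 9, set 1) → L1-HIT  vc=[15, 11]
12: 0x9b (blk 9, set 1) → L1-HIT  vc=[15, 11]
13: 0x54 (blk 5, set 1) → MISS  vc=[15, 11, 9]
14: 0xbf (blk 11, set 1) → VC-HIT  vc=[15, 5, 9]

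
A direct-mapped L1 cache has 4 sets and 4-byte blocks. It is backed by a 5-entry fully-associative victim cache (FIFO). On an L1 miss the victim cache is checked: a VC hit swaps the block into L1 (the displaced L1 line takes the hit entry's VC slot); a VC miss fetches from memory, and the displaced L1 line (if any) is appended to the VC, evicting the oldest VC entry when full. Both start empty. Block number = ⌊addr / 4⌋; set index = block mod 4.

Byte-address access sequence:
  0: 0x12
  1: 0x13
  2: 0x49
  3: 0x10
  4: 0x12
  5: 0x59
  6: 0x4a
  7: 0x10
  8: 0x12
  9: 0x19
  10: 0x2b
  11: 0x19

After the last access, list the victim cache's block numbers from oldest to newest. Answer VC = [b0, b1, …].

VC = [22, 18, 10]

0: 0x12 (blk 4, set 0) → MISS  vc=[]
1: 0x13 (blk 4, set 0) → L1-HIT  vc=[]
2: 0x49 (blk 18, set 2) → MISS  vc=[]
3: 0x10 (blk 4, set 0) → L1-HIT  vc=[]
4: 0x12 (blk 4, set 0) → L1-HIT  vc=[]
5: 0x59 (blk 22, set 2) → MISS  vc=[18]
6: 0x4a (blk 18, set 2) → VC-HIT  vc=[22]
7: 0x10 (blk 4, set 0) → L1-HIT  vc=[22]
8: 0x12 (blk 4, set 0) → L1-HIT  vc=[22]
9: 0x19 (blk 6, set 2) → MISS  vc=[22, 18]
10: 0x2b (blk 10, set 2) → MISS  vc=[22, 18, 6]
11: 0x19 (blk 6, set 2) → VC-HIT  vc=[22, 18, 10]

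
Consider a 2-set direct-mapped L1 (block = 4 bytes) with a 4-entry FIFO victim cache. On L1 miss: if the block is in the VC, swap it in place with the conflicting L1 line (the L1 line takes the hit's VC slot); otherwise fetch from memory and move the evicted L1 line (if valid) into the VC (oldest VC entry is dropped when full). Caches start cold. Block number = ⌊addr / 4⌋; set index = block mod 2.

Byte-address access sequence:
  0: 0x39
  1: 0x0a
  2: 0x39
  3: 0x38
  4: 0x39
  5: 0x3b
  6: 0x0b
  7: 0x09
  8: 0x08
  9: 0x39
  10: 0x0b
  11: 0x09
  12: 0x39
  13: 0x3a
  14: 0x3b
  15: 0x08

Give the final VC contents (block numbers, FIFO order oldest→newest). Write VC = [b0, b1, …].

VC = [14]

  [0] addr=0x39 blk=14 s=0: MISS | VC []
  [1] addr=0xa blk=2 s=0: MISS | VC [14]
  [2] addr=0x39 blk=14 s=0: VC-HIT | VC [2]
  [3] addr=0x38 blk=14 s=0: L1-HIT | VC [2]
  [4] addr=0x39 blk=14 s=0: L1-HIT | VC [2]
  [5] addr=0x3b blk=14 s=0: L1-HIT | VC [2]
  [6] addr=0xb blk=2 s=0: VC-HIT | VC [14]
  [7] addr=0x9 blk=2 s=0: L1-HIT | VC [14]
  [8] addr=0x8 blk=2 s=0: L1-HIT | VC [14]
  [9] addr=0x39 blk=14 s=0: VC-HIT | VC [2]
  [10] addr=0xb blk=2 s=0: VC-HIT | VC [14]
  [11] addr=0x9 blk=2 s=0: L1-HIT | VC [14]
  [12] addr=0x39 blk=14 s=0: VC-HIT | VC [2]
  [13] addr=0x3a blk=14 s=0: L1-HIT | VC [2]
  [14] addr=0x3b blk=14 s=0: L1-HIT | VC [2]
  [15] addr=0x8 blk=2 s=0: VC-HIT | VC [14]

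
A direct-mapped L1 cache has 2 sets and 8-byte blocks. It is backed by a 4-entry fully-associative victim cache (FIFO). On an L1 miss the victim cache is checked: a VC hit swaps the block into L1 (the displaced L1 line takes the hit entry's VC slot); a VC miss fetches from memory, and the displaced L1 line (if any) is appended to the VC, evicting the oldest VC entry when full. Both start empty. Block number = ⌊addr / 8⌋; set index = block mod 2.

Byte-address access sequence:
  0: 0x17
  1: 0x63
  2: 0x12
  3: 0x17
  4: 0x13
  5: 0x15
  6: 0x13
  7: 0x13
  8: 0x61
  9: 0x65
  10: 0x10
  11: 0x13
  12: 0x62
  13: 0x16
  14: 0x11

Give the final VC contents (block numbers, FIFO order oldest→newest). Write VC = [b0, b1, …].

#0 0x17→b2/s0 MISS; vc=[]
#1 0x63→b12/s0 MISS; vc=[2]
#2 0x12→b2/s0 VC-HIT; vc=[12]
#3 0x17→b2/s0 L1-HIT; vc=[12]
#4 0x13→b2/s0 L1-HIT; vc=[12]
#5 0x15→b2/s0 L1-HIT; vc=[12]
#6 0x13→b2/s0 L1-HIT; vc=[12]
#7 0x13→b2/s0 L1-HIT; vc=[12]
#8 0x61→b12/s0 VC-HIT; vc=[2]
#9 0x65→b12/s0 L1-HIT; vc=[2]
#10 0x10→b2/s0 VC-HIT; vc=[12]
#11 0x13→b2/s0 L1-HIT; vc=[12]
#12 0x62→b12/s0 VC-HIT; vc=[2]
#13 0x16→b2/s0 VC-HIT; vc=[12]
#14 0x11→b2/s0 L1-HIT; vc=[12]

VC = [12]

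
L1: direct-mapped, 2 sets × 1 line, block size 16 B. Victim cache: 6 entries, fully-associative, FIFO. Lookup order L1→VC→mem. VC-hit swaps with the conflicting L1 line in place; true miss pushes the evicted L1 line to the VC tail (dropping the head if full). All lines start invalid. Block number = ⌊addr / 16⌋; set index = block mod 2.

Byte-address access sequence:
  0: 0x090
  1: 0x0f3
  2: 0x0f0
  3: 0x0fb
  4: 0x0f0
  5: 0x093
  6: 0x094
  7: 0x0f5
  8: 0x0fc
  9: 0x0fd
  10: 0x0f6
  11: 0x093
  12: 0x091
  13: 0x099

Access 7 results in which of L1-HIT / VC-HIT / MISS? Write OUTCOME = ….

0: 0x90 (blk 9, set 1) → MISS  vc=[]
1: 0xf3 (blk 15, set 1) → MISS  vc=[9]
2: 0xf0 (blk 15, set 1) → L1-HIT  vc=[9]
3: 0xfb (blk 15, set 1) → L1-HIT  vc=[9]
4: 0xf0 (blk 15, set 1) → L1-HIT  vc=[9]
5: 0x93 (blk 9, set 1) → VC-HIT  vc=[15]
6: 0x94 (blk 9, set 1) → L1-HIT  vc=[15]
7: 0xf5 (blk 15, set 1) → VC-HIT  vc=[9]
8: 0xfc (blk 15, set 1) → L1-HIT  vc=[9]
9: 0xfd (blk 15, set 1) → L1-HIT  vc=[9]
10: 0xf6 (blk 15, set 1) → L1-HIT  vc=[9]
11: 0x93 (blk 9, set 1) → VC-HIT  vc=[15]
12: 0x91 (blk 9, set 1) → L1-HIT  vc=[15]
13: 0x99 (blk 9, set 1) → L1-HIT  vc=[15]

OUTCOME = VC-HIT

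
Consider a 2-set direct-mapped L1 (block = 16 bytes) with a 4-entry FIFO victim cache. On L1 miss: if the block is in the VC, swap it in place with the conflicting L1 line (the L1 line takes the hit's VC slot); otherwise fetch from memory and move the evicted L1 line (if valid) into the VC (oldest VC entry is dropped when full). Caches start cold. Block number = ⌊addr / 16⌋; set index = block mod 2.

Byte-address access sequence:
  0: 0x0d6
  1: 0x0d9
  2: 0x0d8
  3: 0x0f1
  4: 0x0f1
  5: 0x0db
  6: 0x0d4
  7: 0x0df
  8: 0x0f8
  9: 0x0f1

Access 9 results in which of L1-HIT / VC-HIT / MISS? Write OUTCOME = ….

OUTCOME = L1-HIT

#0 0xd6→b13/s1 MISS; vc=[]
#1 0xd9→b13/s1 L1-HIT; vc=[]
#2 0xd8→b13/s1 L1-HIT; vc=[]
#3 0xf1→b15/s1 MISS; vc=[13]
#4 0xf1→b15/s1 L1-HIT; vc=[13]
#5 0xdb→b13/s1 VC-HIT; vc=[15]
#6 0xd4→b13/s1 L1-HIT; vc=[15]
#7 0xdf→b13/s1 L1-HIT; vc=[15]
#8 0xf8→b15/s1 VC-HIT; vc=[13]
#9 0xf1→b15/s1 L1-HIT; vc=[13]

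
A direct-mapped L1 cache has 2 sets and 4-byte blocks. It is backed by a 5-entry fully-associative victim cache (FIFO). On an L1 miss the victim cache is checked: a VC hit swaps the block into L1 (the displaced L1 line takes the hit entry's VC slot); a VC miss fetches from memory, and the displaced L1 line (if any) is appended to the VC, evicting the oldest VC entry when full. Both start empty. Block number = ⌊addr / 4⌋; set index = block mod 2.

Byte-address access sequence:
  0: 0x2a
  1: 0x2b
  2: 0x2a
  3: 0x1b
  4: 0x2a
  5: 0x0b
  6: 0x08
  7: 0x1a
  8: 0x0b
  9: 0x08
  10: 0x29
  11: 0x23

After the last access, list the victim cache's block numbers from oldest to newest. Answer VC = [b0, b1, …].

VC = [6, 2, 10]

0: 0x2a (blk 10, set 0) → MISS  vc=[]
1: 0x2b (blk 10, set 0) → L1-HIT  vc=[]
2: 0x2a (blk 10, set 0) → L1-HIT  vc=[]
3: 0x1b (blk 6, set 0) → MISS  vc=[10]
4: 0x2a (blk 10, set 0) → VC-HIT  vc=[6]
5: 0xb (blk 2, set 0) → MISS  vc=[6, 10]
6: 0x8 (blk 2, set 0) → L1-HIT  vc=[6, 10]
7: 0x1a (blk 6, set 0) → VC-HIT  vc=[2, 10]
8: 0xb (blk 2, set 0) → VC-HIT  vc=[6, 10]
9: 0x8 (blk 2, set 0) → L1-HIT  vc=[6, 10]
10: 0x29 (blk 10, set 0) → VC-HIT  vc=[6, 2]
11: 0x23 (blk 8, set 0) → MISS  vc=[6, 2, 10]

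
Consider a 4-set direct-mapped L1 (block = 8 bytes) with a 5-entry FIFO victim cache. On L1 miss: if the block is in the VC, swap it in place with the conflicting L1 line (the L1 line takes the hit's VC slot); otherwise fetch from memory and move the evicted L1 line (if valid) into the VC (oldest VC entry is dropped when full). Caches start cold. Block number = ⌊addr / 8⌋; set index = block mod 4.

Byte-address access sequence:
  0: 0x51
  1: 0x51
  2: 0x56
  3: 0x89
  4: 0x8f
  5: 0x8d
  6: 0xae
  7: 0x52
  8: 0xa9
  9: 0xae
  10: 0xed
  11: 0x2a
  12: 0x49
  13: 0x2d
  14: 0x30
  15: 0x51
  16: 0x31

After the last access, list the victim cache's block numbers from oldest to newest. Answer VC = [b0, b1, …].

VC = [17, 21, 29, 9, 10]

#0 0x51→b10/s2 MISS; vc=[]
#1 0x51→b10/s2 L1-HIT; vc=[]
#2 0x56→b10/s2 L1-HIT; vc=[]
#3 0x89→b17/s1 MISS; vc=[]
#4 0x8f→b17/s1 L1-HIT; vc=[]
#5 0x8d→b17/s1 L1-HIT; vc=[]
#6 0xae→b21/s1 MISS; vc=[17]
#7 0x52→b10/s2 L1-HIT; vc=[17]
#8 0xa9→b21/s1 L1-HIT; vc=[17]
#9 0xae→b21/s1 L1-HIT; vc=[17]
#10 0xed→b29/s1 MISS; vc=[17,21]
#11 0x2a→b5/s1 MISS; vc=[17,21,29]
#12 0x49→b9/s1 MISS; vc=[17,21,29,5]
#13 0x2d→b5/s1 VC-HIT; vc=[17,21,29,9]
#14 0x30→b6/s2 MISS; vc=[17,21,29,9,10]
#15 0x51→b10/s2 VC-HIT; vc=[17,21,29,9,6]
#16 0x31→b6/s2 VC-HIT; vc=[17,21,29,9,10]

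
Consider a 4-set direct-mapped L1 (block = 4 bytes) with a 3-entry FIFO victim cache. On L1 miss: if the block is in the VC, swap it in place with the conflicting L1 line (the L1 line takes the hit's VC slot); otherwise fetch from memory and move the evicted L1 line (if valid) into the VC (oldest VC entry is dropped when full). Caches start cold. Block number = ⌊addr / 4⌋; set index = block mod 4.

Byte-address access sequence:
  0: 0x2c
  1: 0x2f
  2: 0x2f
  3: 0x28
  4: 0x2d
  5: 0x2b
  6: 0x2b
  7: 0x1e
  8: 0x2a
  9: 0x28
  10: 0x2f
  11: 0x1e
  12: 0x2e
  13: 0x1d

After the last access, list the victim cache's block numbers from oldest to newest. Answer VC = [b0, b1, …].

#0 0x2c→b11/s3 MISS; vc=[]
#1 0x2f→b11/s3 L1-HIT; vc=[]
#2 0x2f→b11/s3 L1-HIT; vc=[]
#3 0x28→b10/s2 MISS; vc=[]
#4 0x2d→b11/s3 L1-HIT; vc=[]
#5 0x2b→b10/s2 L1-HIT; vc=[]
#6 0x2b→b10/s2 L1-HIT; vc=[]
#7 0x1e→b7/s3 MISS; vc=[11]
#8 0x2a→b10/s2 L1-HIT; vc=[11]
#9 0x28→b10/s2 L1-HIT; vc=[11]
#10 0x2f→b11/s3 VC-HIT; vc=[7]
#11 0x1e→b7/s3 VC-HIT; vc=[11]
#12 0x2e→b11/s3 VC-HIT; vc=[7]
#13 0x1d→b7/s3 VC-HIT; vc=[11]

VC = [11]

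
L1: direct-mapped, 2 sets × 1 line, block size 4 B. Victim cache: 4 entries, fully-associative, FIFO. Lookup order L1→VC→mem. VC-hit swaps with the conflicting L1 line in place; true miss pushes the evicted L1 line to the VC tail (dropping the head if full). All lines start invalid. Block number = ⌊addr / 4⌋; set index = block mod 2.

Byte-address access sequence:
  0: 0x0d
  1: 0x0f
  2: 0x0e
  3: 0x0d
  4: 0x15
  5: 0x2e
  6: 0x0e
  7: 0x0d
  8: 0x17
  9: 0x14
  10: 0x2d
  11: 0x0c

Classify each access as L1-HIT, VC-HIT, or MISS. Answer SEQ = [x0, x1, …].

0: 0xd (blk 3, set 1) → MISS  vc=[]
1: 0xf (blk 3, set 1) → L1-HIT  vc=[]
2: 0xe (blk 3, set 1) → L1-HIT  vc=[]
3: 0xd (blk 3, set 1) → L1-HIT  vc=[]
4: 0x15 (blk 5, set 1) → MISS  vc=[3]
5: 0x2e (blk 11, set 1) → MISS  vc=[3, 5]
6: 0xe (blk 3, set 1) → VC-HIT  vc=[11, 5]
7: 0xd (blk 3, set 1) → L1-HIT  vc=[11, 5]
8: 0x17 (blk 5, set 1) → VC-HIT  vc=[11, 3]
9: 0x14 (blk 5, set 1) → L1-HIT  vc=[11, 3]
10: 0x2d (blk 11, set 1) → VC-HIT  vc=[5, 3]
11: 0xc (blk 3, set 1) → VC-HIT  vc=[5, 11]

SEQ = [MISS, L1-HIT, L1-HIT, L1-HIT, MISS, MISS, VC-HIT, L1-HIT, VC-HIT, L1-HIT, VC-HIT, VC-HIT]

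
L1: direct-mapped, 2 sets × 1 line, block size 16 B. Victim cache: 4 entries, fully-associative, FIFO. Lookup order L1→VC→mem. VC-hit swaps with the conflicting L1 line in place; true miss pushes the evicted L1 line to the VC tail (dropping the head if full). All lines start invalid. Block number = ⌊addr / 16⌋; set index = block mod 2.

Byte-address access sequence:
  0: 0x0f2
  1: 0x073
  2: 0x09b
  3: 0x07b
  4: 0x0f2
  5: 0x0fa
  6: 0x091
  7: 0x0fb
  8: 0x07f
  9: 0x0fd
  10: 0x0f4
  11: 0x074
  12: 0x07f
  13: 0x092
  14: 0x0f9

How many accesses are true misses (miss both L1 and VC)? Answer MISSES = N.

MISSES = 3

  [0] addr=0xf2 blk=15 s=1: MISS | VC []
  [1] addr=0x73 blk=7 s=1: MISS | VC [15]
  [2] addr=0x9b blk=9 s=1: MISS | VC [15, 7]
  [3] addr=0x7b blk=7 s=1: VC-HIT | VC [15, 9]
  [4] addr=0xf2 blk=15 s=1: VC-HIT | VC [7, 9]
  [5] addr=0xfa blk=15 s=1: L1-HIT | VC [7, 9]
  [6] addr=0x91 blk=9 s=1: VC-HIT | VC [7, 15]
  [7] addr=0xfb blk=15 s=1: VC-HIT | VC [7, 9]
  [8] addr=0x7f blk=7 s=1: VC-HIT | VC [15, 9]
  [9] addr=0xfd blk=15 s=1: VC-HIT | VC [7, 9]
  [10] addr=0xf4 blk=15 s=1: L1-HIT | VC [7, 9]
  [11] addr=0x74 blk=7 s=1: VC-HIT | VC [15, 9]
  [12] addr=0x7f blk=7 s=1: L1-HIT | VC [15, 9]
  [13] addr=0x92 blk=9 s=1: VC-HIT | VC [15, 7]
  [14] addr=0xf9 blk=15 s=1: VC-HIT | VC [9, 7]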